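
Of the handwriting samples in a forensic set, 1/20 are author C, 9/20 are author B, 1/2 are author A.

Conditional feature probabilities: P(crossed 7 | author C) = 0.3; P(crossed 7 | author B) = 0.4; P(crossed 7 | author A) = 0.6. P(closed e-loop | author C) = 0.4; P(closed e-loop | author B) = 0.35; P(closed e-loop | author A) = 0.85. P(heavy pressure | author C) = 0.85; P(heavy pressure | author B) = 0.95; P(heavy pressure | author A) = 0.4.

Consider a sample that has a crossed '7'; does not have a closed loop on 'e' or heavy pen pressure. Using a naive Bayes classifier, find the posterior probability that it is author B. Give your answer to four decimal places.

author C: 0.05 × 0.3 × (1−0.4) × (1−0.85) = 0.00135
author B: 0.45 × 0.4 × (1−0.35) × (1−0.95) = 0.00585
author A: 0.5 × 0.6 × (1−0.85) × (1−0.4) = 0.027
P(author B | x) = 0.00585 / 0.0342 ≈ 0.1711

0.1711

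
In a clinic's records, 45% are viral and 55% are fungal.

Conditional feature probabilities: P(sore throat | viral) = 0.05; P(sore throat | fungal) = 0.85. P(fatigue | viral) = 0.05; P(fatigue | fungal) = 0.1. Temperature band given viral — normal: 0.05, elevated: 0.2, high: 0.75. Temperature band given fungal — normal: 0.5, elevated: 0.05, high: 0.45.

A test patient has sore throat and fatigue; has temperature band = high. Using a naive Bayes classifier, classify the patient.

viral: 0.45 × 0.05 × 0.05 × 0.75 = 0.00084375
fungal: 0.55 × 0.85 × 0.1 × 0.45 = 0.0210375
Highest score → fungal.

fungal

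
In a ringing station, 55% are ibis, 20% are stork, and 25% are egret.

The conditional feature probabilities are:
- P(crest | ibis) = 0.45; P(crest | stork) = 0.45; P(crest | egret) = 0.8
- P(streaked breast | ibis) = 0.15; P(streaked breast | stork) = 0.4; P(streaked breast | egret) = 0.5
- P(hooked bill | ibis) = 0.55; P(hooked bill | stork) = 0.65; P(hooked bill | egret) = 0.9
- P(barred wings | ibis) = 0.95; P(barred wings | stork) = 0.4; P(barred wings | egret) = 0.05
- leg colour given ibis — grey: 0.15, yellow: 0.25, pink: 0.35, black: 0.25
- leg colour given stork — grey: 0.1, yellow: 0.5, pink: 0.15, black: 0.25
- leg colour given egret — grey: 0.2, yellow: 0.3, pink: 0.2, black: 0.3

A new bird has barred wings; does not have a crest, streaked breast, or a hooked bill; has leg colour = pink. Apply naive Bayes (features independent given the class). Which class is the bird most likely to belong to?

ibis

ibis: 0.55 × (1−0.45) × (1−0.15) × (1−0.55) × 0.95 × 0.35 = 0.038472328125
stork: 0.2 × (1−0.45) × (1−0.4) × (1−0.65) × 0.4 × 0.15 = 0.001386
egret: 0.25 × (1−0.8) × (1−0.5) × (1−0.9) × 0.05 × 0.2 = 0.000025
Highest score → ibis.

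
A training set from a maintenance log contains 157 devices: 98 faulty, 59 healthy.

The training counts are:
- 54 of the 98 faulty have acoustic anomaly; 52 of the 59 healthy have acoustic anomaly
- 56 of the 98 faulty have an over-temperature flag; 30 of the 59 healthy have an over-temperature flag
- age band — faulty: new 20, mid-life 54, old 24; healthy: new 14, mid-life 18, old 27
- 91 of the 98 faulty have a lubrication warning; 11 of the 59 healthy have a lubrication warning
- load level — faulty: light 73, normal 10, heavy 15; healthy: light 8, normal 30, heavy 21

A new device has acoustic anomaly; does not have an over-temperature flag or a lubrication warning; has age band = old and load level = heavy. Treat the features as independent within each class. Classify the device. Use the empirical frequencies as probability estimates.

healthy

faulty: (98/157) × (54/98) × (42/98) × (24/98) × (7/98) × (15/98) ≈ 0.000394675
healthy: (59/157) × (52/59) × (29/59) × (27/59) × (48/59) × (21/59) ≈ 0.0215734
Highest score → healthy.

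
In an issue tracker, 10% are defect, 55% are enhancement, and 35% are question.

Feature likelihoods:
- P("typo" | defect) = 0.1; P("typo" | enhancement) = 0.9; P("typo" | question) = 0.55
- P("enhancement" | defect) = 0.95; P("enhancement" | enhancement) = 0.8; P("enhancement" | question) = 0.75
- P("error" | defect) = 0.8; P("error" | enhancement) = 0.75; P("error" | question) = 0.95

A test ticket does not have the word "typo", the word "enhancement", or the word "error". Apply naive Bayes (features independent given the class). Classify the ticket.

enhancement

defect: 0.1 × (1−0.1) × (1−0.95) × (1−0.8) = 0.0009
enhancement: 0.55 × (1−0.9) × (1−0.8) × (1−0.75) = 0.00275
question: 0.35 × (1−0.55) × (1−0.75) × (1−0.95) = 0.00196875
Highest score → enhancement.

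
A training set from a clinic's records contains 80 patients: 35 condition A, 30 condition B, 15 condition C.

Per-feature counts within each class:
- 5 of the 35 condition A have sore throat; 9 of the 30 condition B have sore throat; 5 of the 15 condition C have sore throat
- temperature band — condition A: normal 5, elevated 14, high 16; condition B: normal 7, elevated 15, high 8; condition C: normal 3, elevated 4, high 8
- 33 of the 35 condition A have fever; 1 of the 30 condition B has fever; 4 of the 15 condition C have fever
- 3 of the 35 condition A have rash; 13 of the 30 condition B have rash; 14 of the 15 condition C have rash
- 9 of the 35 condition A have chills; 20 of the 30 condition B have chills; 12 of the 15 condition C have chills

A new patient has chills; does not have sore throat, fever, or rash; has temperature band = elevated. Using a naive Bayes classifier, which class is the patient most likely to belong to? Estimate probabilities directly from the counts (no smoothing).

condition A: (35/80) × (30/35) × (14/35) × (2/35) × (32/35) × (9/35) ≈ 0.00201516
condition B: (30/80) × (21/30) × (15/30) × (29/30) × (17/30) × (20/30) ≈ 0.0479306
condition C: (15/80) × (10/15) × (4/15) × (11/15) × (1/15) × (12/15) ≈ 0.0013037
Highest score → condition B.

condition B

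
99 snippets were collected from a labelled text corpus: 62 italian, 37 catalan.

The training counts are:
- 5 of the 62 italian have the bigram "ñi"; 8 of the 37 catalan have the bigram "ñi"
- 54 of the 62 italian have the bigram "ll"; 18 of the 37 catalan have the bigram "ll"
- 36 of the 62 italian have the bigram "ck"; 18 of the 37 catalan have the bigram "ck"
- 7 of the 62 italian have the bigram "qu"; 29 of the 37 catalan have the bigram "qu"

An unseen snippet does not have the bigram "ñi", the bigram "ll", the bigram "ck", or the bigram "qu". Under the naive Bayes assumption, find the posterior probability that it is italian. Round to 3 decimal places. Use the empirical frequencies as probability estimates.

italian: (62/99) × (57/62) × (8/62) × (26/62) × (55/62) ≈ 0.027637
catalan: (37/99) × (29/37) × (19/37) × (19/37) × (8/37) ≈ 0.0167015
P(italian | x) = 0.027637 / 0.0443385 ≈ 0.623

0.623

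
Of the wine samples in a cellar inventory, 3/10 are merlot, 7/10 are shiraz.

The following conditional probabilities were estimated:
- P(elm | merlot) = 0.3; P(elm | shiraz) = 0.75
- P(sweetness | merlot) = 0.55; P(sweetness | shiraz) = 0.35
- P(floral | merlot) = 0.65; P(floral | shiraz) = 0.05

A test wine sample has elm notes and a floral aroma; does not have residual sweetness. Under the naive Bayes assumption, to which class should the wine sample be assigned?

merlot: 0.3 × 0.3 × (1−0.55) × 0.65 = 0.026325
shiraz: 0.7 × 0.75 × (1−0.35) × 0.05 = 0.0170625
Highest score → merlot.

merlot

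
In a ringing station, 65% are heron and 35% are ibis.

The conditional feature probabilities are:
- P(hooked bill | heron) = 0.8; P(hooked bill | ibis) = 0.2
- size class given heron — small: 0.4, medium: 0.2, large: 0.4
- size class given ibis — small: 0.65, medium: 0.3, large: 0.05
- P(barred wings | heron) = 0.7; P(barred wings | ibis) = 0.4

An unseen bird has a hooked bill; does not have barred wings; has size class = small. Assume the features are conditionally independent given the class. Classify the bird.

heron

heron: 0.65 × 0.8 × 0.4 × (1−0.7) = 0.0624
ibis: 0.35 × 0.2 × 0.65 × (1−0.4) = 0.0273
Highest score → heron.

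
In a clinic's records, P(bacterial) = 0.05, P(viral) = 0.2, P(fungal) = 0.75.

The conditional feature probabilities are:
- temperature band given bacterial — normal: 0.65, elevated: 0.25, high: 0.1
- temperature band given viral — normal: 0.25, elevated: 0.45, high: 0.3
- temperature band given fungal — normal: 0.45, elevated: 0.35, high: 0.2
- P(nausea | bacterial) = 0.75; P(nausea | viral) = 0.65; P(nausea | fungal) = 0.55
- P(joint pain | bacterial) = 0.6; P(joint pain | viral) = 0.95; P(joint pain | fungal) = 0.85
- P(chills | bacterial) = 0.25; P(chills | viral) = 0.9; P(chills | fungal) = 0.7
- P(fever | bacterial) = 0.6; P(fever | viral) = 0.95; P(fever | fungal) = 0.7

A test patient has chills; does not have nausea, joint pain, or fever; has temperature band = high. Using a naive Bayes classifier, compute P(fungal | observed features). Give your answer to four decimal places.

bacterial: 0.05 × 0.1 × (1−0.75) × (1−0.6) × 0.25 × (1−0.6) = 0.00005
viral: 0.2 × 0.3 × (1−0.65) × (1−0.95) × 0.9 × (1−0.95) = 0.00004725
fungal: 0.75 × 0.2 × (1−0.55) × (1−0.85) × 0.7 × (1−0.7) = 0.00212625
P(fungal | x) = 0.00212625 / 0.0022235 ≈ 0.9563

0.9563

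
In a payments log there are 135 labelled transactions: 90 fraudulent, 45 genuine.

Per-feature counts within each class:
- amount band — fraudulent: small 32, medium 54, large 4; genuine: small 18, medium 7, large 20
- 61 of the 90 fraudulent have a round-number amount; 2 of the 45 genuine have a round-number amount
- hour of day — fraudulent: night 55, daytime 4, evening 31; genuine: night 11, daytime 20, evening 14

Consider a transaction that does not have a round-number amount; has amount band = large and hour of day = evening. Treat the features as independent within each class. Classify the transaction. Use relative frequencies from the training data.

genuine

fraudulent: (90/135) × (4/90) × (29/90) × (31/90) ≈ 0.00328852
genuine: (45/135) × (20/45) × (43/45) × (14/45) ≈ 0.0440421
Highest score → genuine.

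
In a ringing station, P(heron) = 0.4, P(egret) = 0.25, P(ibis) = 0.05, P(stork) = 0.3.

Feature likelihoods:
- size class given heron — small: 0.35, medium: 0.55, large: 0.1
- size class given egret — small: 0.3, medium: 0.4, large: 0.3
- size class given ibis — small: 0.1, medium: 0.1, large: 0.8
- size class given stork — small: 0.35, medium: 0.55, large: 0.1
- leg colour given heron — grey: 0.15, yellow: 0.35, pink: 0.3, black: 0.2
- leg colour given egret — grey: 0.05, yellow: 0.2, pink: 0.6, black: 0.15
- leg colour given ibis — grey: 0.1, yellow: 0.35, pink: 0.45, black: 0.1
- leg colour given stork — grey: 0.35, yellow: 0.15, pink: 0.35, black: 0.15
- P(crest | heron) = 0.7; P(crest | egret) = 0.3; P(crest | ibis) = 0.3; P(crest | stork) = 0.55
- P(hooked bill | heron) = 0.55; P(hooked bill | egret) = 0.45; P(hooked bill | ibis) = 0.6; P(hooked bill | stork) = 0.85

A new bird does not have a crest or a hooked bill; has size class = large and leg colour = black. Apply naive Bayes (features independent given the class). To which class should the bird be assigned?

heron: 0.4 × 0.1 × 0.2 × (1−0.7) × (1−0.55) = 0.00108
egret: 0.25 × 0.3 × 0.15 × (1−0.3) × (1−0.45) = 0.00433125
ibis: 0.05 × 0.8 × 0.1 × (1−0.3) × (1−0.6) = 0.00112
stork: 0.3 × 0.1 × 0.15 × (1−0.55) × (1−0.85) = 0.00030375
Highest score → egret.

egret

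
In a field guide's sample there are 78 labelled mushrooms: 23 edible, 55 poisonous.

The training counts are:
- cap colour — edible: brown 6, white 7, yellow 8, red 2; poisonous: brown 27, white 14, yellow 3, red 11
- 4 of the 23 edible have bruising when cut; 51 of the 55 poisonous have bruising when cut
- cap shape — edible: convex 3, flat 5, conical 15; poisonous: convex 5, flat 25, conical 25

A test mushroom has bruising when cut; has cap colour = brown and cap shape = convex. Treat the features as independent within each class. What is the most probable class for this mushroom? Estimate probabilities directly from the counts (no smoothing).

poisonous

edible: (23/78) × (6/23) × (4/23) × (3/23) ≈ 0.00174495
poisonous: (55/78) × (27/55) × (51/55) × (5/55) ≈ 0.0291799
Highest score → poisonous.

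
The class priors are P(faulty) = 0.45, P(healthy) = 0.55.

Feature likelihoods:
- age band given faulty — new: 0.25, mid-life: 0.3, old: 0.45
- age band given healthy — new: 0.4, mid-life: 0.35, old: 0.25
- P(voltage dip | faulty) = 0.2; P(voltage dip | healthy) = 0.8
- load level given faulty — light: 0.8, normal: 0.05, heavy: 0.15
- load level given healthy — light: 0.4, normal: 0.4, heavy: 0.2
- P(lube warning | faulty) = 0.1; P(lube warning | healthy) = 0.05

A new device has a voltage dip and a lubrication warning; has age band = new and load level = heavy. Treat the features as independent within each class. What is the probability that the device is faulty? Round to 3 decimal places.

faulty: 0.45 × 0.25 × 0.2 × 0.15 × 0.1 = 0.0003375
healthy: 0.55 × 0.4 × 0.8 × 0.2 × 0.05 = 0.00176
P(faulty | x) = 0.0003375 / 0.0020975 ≈ 0.161

0.161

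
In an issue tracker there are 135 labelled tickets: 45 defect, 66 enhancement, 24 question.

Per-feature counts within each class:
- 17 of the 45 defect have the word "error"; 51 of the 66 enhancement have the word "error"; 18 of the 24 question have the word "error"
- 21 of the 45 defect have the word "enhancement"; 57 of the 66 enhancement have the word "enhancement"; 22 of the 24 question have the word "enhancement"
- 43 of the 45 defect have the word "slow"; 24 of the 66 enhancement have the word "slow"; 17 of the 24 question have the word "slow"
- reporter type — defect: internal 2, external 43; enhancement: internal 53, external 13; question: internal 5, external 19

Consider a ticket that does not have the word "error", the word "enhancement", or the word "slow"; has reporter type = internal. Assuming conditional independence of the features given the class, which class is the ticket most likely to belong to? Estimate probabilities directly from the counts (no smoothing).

enhancement

defect: (45/135) × (28/45) × (24/45) × (2/45) × (2/45) ≈ 0.000218503
enhancement: (66/135) × (15/66) × (9/66) × (42/66) × (53/66) ≈ 0.00774272
question: (24/135) × (6/24) × (2/24) × (7/24) × (5/24) ≈ 0.000225051
Highest score → enhancement.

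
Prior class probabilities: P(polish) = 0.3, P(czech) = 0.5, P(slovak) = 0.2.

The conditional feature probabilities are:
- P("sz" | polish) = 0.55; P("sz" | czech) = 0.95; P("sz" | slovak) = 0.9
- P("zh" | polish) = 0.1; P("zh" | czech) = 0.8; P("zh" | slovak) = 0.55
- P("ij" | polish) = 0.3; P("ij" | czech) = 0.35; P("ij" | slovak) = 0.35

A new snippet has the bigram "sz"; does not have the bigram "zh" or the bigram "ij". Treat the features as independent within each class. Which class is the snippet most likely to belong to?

polish: 0.3 × 0.55 × (1−0.1) × (1−0.3) = 0.10395
czech: 0.5 × 0.95 × (1−0.8) × (1−0.35) = 0.06175
slovak: 0.2 × 0.9 × (1−0.55) × (1−0.35) = 0.05265
Highest score → polish.

polish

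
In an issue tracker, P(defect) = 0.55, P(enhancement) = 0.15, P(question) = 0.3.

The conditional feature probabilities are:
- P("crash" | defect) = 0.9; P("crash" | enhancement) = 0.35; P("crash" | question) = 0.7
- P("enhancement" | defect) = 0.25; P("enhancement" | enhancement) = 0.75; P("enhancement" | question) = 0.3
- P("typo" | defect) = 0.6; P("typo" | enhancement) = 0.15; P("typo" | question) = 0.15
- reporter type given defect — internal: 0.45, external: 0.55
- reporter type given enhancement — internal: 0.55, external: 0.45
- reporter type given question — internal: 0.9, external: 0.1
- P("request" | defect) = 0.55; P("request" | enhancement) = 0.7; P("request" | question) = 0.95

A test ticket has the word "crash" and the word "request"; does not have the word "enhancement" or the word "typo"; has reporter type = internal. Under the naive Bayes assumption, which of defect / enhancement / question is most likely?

defect: 0.55 × 0.9 × (1−0.25) × (1−0.6) × 0.45 × 0.55 = 0.03675375
enhancement: 0.15 × 0.35 × (1−0.75) × (1−0.15) × 0.55 × 0.7 = 0.00429515625
question: 0.3 × 0.7 × (1−0.3) × (1−0.15) × 0.9 × 0.95 = 0.10683225
Highest score → question.

question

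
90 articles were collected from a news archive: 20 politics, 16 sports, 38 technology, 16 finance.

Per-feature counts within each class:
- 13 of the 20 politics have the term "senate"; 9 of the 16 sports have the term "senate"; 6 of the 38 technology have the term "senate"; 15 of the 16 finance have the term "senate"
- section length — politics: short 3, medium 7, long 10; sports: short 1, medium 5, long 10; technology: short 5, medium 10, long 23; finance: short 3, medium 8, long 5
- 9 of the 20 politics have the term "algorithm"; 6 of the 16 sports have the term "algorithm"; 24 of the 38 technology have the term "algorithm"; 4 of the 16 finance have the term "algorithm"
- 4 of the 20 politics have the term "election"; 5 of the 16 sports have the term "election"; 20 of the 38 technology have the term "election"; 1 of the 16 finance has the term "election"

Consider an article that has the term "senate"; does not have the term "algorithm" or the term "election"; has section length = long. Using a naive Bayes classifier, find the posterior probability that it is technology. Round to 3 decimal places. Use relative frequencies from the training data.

0.069

politics: (20/90) × (13/20) × (10/20) × (11/20) × (16/20) ≈ 0.0317778
sports: (16/90) × (9/16) × (10/16) × (10/16) × (11/16) = 0.02685546875
technology: (38/90) × (6/38) × (23/38) × (14/38) × (18/38) ≈ 0.00704184
finance: (16/90) × (15/16) × (5/16) × (12/16) × (15/16) = 0.03662109375
P(technology | x) = 0.00704184 / 0.1022962025 ≈ 0.069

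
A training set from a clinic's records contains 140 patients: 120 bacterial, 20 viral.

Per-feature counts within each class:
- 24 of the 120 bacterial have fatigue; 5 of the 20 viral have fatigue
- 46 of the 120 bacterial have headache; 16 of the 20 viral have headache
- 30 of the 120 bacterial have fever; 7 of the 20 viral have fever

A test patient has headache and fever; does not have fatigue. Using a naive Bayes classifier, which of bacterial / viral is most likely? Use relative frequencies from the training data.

bacterial: (120/140) × (96/120) × (46/120) × (30/120) ≈ 0.0657143
viral: (20/140) × (15/20) × (16/20) × (7/20) = 0.03
Highest score → bacterial.

bacterial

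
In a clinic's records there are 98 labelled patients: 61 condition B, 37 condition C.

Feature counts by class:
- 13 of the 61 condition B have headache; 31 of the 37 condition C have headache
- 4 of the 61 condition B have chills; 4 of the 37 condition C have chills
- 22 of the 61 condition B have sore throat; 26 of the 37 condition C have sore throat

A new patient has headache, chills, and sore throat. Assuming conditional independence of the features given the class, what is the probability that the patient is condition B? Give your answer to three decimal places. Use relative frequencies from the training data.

condition B: (61/98) × (13/61) × (4/61) × (22/61) ≈ 0.00313719
condition C: (37/98) × (31/37) × (4/37) × (26/37) ≈ 0.0240306
P(condition B | x) = 0.00313719 / 0.02716779 ≈ 0.115

0.115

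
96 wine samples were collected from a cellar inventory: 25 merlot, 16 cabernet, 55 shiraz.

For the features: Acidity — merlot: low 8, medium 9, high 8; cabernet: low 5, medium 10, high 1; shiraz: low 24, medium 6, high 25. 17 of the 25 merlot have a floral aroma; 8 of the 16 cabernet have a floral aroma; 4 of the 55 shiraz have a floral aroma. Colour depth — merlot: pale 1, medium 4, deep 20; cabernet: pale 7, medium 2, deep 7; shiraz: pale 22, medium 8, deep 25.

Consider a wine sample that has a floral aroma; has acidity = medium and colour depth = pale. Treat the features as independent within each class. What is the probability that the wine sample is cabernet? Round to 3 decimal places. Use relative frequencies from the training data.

merlot: (25/96) × (9/25) × (17/25) × (1/25) = 0.00255
cabernet: (16/96) × (10/16) × (8/16) × (7/16) ≈ 0.0227865
shiraz: (55/96) × (6/55) × (4/55) × (22/55) ≈ 0.00181818
P(cabernet | x) = 0.0227865 / 0.02715468 ≈ 0.839

0.839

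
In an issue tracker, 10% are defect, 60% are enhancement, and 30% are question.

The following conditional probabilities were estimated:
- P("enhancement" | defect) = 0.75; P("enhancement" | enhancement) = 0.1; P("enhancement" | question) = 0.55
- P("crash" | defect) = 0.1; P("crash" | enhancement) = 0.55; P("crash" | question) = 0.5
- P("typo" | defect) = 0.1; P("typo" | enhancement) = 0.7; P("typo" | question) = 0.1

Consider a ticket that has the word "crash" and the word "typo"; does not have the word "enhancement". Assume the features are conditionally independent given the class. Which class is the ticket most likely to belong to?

enhancement

defect: 0.1 × (1−0.75) × 0.1 × 0.1 = 0.00025
enhancement: 0.6 × (1−0.1) × 0.55 × 0.7 = 0.2079
question: 0.3 × (1−0.55) × 0.5 × 0.1 = 0.00675
Highest score → enhancement.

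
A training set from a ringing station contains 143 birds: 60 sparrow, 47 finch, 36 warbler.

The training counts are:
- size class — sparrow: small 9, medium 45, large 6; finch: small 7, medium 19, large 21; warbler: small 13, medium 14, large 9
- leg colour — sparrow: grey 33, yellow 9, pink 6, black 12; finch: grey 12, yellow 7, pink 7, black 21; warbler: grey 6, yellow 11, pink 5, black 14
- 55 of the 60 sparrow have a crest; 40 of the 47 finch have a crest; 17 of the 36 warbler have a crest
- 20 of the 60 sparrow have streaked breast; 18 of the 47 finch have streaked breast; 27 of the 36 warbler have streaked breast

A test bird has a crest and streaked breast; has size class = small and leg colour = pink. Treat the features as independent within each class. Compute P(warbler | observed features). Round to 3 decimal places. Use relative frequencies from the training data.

sparrow: (60/143) × (9/60) × (6/60) × (55/60) × (20/60) ≈ 0.00192308
finch: (47/143) × (7/47) × (7/47) × (40/47) × (18/47) ≈ 0.00237629
warbler: (36/143) × (13/36) × (5/36) × (17/36) × (27/36) ≈ 0.0044718
P(warbler | x) = 0.0044718 / 0.00877117 ≈ 0.510

0.510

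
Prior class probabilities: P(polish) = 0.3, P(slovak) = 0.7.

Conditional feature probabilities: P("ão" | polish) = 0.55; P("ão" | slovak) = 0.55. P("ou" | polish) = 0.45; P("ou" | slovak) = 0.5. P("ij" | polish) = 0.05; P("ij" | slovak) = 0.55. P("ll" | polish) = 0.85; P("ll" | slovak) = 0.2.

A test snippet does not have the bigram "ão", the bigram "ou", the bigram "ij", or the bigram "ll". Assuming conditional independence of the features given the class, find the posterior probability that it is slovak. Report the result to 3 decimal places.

polish: 0.3 × (1−0.55) × (1−0.45) × (1−0.05) × (1−0.85) = 0.010580625
slovak: 0.7 × (1−0.55) × (1−0.5) × (1−0.55) × (1−0.2) = 0.0567
P(slovak | x) = 0.0567 / 0.067280625 ≈ 0.843

0.843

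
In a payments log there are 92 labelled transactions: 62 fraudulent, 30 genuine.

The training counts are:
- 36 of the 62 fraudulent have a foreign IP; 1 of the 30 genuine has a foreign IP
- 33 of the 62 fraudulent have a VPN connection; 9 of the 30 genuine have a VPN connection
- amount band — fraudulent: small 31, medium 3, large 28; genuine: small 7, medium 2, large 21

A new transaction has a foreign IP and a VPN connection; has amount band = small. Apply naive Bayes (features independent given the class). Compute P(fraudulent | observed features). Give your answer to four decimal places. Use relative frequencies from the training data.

fraudulent: (62/92) × (36/62) × (33/62) × (31/62) ≈ 0.104137
genuine: (30/92) × (1/30) × (9/30) × (7/30) ≈ 0.00076087
P(fraudulent | x) = 0.104137 / 0.10489787 ≈ 0.9927

0.9927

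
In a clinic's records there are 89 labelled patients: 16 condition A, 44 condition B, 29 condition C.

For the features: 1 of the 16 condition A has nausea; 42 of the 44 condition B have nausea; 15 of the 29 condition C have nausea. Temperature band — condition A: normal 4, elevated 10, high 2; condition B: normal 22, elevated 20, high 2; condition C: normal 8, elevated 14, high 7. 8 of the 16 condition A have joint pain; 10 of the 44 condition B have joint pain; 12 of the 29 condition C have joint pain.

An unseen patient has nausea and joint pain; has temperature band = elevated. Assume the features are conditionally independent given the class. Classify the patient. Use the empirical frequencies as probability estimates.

condition B

condition A: (16/89) × (1/16) × (10/16) × (8/16) ≈ 0.00351124
condition B: (44/89) × (42/44) × (20/44) × (10/44) ≈ 0.048751
condition C: (29/89) × (15/29) × (14/29) × (12/29) ≈ 0.0336678
Highest score → condition B.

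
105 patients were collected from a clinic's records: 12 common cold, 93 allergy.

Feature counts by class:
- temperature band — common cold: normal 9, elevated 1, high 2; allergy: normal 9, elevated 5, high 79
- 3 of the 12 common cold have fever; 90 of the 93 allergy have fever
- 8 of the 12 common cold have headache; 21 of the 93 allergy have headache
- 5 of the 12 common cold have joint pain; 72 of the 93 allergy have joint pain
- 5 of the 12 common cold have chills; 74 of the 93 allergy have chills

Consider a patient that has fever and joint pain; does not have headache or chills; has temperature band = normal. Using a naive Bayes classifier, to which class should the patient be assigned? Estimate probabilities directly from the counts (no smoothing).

common cold: (12/105) × (9/12) × (3/12) × (4/12) × (5/12) × (7/12) ≈ 0.00173611
allergy: (93/105) × (9/93) × (90/93) × (72/93) × (72/93) × (19/93) ≈ 0.0101574
Highest score → allergy.

allergy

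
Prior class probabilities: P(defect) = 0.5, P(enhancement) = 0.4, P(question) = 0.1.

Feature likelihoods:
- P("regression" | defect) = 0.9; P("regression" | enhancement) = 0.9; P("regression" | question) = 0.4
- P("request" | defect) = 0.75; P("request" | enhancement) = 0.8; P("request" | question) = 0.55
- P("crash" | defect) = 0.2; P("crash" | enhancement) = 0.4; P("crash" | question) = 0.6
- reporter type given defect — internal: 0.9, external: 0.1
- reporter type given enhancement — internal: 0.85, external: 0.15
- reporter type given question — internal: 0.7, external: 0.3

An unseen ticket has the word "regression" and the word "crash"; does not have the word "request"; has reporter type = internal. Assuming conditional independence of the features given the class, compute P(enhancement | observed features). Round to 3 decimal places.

0.468

defect: 0.5 × 0.9 × (1−0.75) × 0.2 × 0.9 = 0.02025
enhancement: 0.4 × 0.9 × (1−0.8) × 0.4 × 0.85 = 0.02448
question: 0.1 × 0.4 × (1−0.55) × 0.6 × 0.7 = 0.00756
P(enhancement | x) = 0.02448 / 0.05229 ≈ 0.468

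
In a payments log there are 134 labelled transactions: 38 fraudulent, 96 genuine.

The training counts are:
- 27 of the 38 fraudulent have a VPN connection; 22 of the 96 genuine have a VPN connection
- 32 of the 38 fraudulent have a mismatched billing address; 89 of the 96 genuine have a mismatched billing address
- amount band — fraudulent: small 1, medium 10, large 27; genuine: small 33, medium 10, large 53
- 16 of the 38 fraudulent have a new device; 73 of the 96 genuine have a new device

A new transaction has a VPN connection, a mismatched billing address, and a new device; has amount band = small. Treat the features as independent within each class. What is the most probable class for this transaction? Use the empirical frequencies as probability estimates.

fraudulent: (38/134) × (27/38) × (32/38) × (1/38) × (16/38) ≈ 0.00188009
genuine: (96/134) × (22/96) × (89/96) × (33/96) × (73/96) ≈ 0.0397861
Highest score → genuine.

genuine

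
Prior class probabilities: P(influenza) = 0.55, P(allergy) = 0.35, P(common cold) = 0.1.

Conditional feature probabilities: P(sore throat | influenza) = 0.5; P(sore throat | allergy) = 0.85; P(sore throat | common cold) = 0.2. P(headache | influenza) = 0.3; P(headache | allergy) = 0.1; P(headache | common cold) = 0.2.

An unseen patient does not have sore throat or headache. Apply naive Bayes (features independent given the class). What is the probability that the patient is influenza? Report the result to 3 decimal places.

0.634

influenza: 0.55 × (1−0.5) × (1−0.3) = 0.1925
allergy: 0.35 × (1−0.85) × (1−0.1) = 0.04725
common cold: 0.1 × (1−0.2) × (1−0.2) = 0.064
P(influenza | x) = 0.1925 / 0.30375 ≈ 0.634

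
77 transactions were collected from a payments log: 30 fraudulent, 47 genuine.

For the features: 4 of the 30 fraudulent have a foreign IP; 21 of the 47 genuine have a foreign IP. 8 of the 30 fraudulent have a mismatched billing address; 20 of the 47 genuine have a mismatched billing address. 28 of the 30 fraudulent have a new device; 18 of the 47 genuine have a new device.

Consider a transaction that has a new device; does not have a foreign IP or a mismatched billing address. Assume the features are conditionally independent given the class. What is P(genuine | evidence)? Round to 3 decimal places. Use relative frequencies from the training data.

fraudulent: (30/77) × (26/30) × (22/30) × (28/30) ≈ 0.231111
genuine: (47/77) × (26/47) × (27/47) × (18/47) ≈ 0.0742888
P(genuine | x) = 0.0742888 / 0.3053998 ≈ 0.243

0.243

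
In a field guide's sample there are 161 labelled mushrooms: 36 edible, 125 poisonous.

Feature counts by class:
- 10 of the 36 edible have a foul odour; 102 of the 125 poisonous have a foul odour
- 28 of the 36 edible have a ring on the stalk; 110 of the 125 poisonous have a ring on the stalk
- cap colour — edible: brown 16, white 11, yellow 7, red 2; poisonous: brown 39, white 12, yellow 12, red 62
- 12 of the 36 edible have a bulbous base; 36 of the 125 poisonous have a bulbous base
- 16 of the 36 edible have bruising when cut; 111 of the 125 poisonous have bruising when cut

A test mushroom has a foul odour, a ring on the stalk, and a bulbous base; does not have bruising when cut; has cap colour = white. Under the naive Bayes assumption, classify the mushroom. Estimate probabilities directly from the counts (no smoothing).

edible: (36/161) × (10/36) × (28/36) × (11/36) × (12/36) × (20/36) ≈ 0.00273354
poisonous: (125/161) × (102/125) × (110/125) × (12/125) × (36/125) × (14/125) ≈ 0.00172639
Highest score → edible.

edible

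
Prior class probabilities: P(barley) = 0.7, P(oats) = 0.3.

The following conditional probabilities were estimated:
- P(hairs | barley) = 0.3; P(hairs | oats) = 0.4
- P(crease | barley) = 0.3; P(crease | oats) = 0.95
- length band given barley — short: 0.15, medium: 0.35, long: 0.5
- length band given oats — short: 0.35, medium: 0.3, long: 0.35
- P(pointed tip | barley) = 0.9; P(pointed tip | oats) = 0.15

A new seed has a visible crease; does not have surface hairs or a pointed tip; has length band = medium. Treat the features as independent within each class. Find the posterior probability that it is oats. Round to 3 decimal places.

barley: 0.7 × (1−0.3) × 0.3 × 0.35 × (1−0.9) = 0.005145
oats: 0.3 × (1−0.4) × 0.95 × 0.3 × (1−0.15) = 0.043605
P(oats | x) = 0.043605 / 0.04875 ≈ 0.894

0.894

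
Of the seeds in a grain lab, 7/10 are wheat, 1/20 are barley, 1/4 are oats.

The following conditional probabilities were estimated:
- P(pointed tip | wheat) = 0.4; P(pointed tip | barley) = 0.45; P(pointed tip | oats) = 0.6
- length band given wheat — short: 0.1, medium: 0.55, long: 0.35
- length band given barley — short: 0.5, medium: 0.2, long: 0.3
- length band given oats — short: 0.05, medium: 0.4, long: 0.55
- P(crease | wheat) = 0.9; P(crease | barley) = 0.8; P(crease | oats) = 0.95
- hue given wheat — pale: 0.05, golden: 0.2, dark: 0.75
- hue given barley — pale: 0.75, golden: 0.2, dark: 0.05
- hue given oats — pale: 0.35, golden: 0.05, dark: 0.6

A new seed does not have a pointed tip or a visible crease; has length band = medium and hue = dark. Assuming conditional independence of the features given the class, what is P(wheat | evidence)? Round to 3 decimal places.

0.932

wheat: 0.7 × (1−0.4) × 0.55 × (1−0.9) × 0.75 = 0.017325
barley: 0.05 × (1−0.45) × 0.2 × (1−0.8) × 0.05 = 0.000055
oats: 0.25 × (1−0.6) × 0.4 × (1−0.95) × 0.6 = 0.0012
P(wheat | x) = 0.017325 / 0.01858 ≈ 0.932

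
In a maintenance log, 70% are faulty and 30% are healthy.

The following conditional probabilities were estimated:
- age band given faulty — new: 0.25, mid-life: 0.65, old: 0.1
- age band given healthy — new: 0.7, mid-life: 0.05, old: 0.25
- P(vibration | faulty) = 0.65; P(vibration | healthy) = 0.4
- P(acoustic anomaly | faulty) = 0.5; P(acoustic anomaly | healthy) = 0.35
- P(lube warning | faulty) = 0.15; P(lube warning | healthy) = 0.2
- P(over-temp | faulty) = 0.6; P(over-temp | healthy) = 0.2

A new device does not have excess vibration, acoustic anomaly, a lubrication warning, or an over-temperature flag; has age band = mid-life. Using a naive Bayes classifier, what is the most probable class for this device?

faulty: 0.7 × 0.65 × (1−0.65) × (1−0.5) × (1−0.15) × (1−0.6) = 0.0270725
healthy: 0.3 × 0.05 × (1−0.4) × (1−0.35) × (1−0.2) × (1−0.2) = 0.003744
Highest score → faulty.

faulty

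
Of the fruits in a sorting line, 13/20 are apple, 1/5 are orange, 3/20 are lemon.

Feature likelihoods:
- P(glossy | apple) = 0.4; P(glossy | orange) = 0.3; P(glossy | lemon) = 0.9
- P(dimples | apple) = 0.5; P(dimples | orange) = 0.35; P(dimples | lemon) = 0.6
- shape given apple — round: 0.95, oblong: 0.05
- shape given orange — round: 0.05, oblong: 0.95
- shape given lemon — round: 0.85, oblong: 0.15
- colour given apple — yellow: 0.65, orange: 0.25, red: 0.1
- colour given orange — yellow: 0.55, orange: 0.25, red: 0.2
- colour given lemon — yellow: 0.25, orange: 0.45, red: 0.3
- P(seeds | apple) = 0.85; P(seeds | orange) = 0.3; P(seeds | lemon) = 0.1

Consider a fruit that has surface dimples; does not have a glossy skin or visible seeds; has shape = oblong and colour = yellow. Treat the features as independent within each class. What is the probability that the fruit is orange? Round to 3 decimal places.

apple: 0.65 × (1−0.4) × 0.5 × 0.05 × 0.65 × (1−0.85) = 0.000950625
orange: 0.2 × (1−0.3) × 0.35 × 0.95 × 0.55 × (1−0.3) = 0.01792175
lemon: 0.15 × (1−0.9) × 0.6 × 0.15 × 0.25 × (1−0.1) = 0.00030375
P(orange | x) = 0.01792175 / 0.019176125 ≈ 0.935

0.935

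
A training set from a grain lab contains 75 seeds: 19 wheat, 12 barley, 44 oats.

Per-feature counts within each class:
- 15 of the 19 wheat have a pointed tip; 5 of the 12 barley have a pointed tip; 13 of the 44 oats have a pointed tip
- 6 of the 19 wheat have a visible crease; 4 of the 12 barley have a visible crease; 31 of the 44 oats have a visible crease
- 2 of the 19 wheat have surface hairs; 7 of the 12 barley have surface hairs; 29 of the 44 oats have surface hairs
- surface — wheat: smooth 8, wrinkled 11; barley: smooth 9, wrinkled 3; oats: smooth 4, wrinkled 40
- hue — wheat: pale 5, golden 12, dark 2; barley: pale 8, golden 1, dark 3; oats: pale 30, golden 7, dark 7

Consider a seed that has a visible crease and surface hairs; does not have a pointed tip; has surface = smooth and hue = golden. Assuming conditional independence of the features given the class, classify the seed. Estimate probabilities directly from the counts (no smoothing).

oats

wheat: (19/75) × (4/19) × (6/19) × (2/19) × (8/19) × (12/19) ≈ 0.000471451
barley: (12/75) × (7/12) × (4/12) × (7/12) × (9/12) × (1/12) ≈ 0.00113426
oats: (44/75) × (31/44) × (31/44) × (29/44) × (4/44) × (7/44) ≈ 0.00277592
Highest score → oats.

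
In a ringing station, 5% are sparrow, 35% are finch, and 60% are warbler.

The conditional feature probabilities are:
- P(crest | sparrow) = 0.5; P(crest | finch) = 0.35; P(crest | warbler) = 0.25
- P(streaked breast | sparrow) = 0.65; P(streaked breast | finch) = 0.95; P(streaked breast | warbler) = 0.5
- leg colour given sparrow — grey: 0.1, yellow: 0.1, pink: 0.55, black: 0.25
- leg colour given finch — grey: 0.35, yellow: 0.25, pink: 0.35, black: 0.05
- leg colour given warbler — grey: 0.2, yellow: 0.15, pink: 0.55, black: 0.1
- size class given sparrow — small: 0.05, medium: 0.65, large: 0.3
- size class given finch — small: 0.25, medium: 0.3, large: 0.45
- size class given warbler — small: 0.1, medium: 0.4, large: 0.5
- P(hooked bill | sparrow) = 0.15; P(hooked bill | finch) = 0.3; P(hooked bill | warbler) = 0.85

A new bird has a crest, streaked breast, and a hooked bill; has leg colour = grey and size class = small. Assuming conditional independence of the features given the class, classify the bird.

sparrow: 0.05 × 0.5 × 0.65 × 0.1 × 0.05 × 0.15 = 0.0000121875
finch: 0.35 × 0.35 × 0.95 × 0.35 × 0.25 × 0.3 = 0.00305484375
warbler: 0.6 × 0.25 × 0.5 × 0.2 × 0.1 × 0.85 = 0.001275
Highest score → finch.

finch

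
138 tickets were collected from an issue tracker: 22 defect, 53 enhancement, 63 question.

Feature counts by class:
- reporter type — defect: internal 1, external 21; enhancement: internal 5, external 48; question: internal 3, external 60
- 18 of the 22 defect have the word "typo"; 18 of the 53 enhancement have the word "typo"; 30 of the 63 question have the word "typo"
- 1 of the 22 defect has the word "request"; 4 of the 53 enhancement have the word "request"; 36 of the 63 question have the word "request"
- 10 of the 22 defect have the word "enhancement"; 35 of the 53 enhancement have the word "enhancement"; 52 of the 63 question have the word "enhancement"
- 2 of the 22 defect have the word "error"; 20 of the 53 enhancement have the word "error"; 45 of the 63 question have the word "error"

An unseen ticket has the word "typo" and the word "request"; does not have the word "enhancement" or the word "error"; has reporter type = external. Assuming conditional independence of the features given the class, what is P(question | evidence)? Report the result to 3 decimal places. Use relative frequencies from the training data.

defect: (22/138) × (21/22) × (18/22) × (1/22) × (12/22) × (20/22) ≈ 0.00280629
enhancement: (53/138) × (48/53) × (18/53) × (4/53) × (18/53) × (33/53) ≈ 0.00188529
question: (63/138) × (60/63) × (30/63) × (36/63) × (11/63) × (18/63) ≈ 0.005902
P(question | x) = 0.005902 / 0.01059358 ≈ 0.557

0.557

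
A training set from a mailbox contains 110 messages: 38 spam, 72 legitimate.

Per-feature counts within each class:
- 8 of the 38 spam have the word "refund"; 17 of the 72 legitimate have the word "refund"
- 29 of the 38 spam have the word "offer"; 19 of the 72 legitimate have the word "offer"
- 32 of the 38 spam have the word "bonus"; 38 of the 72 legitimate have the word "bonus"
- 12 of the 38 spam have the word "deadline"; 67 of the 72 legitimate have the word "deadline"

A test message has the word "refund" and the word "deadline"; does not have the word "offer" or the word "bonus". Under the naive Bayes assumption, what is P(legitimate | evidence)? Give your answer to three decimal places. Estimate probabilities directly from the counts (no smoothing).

spam: (38/110) × (8/38) × (9/38) × (6/38) × (12/38) ≈ 0.000858858
legitimate: (72/110) × (17/72) × (53/72) × (34/72) × (67/72) ≈ 0.0499906
P(legitimate | x) = 0.0499906 / 0.050849458 ≈ 0.983

0.983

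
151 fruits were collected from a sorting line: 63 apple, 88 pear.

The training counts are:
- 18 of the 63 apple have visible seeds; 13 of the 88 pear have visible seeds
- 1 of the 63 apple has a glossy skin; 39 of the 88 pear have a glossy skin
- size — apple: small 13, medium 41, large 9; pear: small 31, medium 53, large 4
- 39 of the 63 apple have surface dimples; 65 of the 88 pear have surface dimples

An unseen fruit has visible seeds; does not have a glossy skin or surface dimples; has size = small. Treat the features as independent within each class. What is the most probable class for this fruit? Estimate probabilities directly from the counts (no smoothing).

apple: (63/151) × (18/63) × (62/63) × (13/63) × (24/63) ≈ 0.0092219
pear: (88/151) × (13/88) × (49/88) × (31/88) × (23/88) ≈ 0.00441371
Highest score → apple.

apple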